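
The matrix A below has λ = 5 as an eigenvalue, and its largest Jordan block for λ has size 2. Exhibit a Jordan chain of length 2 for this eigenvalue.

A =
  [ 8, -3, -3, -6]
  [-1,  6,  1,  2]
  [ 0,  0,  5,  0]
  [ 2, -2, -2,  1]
A Jordan chain for λ = 5 of length 2:
v_1 = (3, -1, 0, 2)ᵀ
v_2 = (1, 0, 0, 0)ᵀ

Let N = A − (5)·I. We want v_2 with N^2 v_2 = 0 but N^1 v_2 ≠ 0; then v_{j-1} := N · v_j for j = 2, …, 2.

Pick v_2 = (1, 0, 0, 0)ᵀ.
Then v_1 = N · v_2 = (3, -1, 0, 2)ᵀ.

Sanity check: (A − (5)·I) v_1 = (0, 0, 0, 0)ᵀ = 0. ✓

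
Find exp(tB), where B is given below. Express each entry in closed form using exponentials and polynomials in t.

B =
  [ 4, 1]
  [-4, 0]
e^{tB} =
  [2*t*exp(2*t) + exp(2*t), t*exp(2*t)]
  [-4*t*exp(2*t), -2*t*exp(2*t) + exp(2*t)]

Strategy: write B = P · J · P⁻¹ where J is a Jordan canonical form, so e^{tB} = P · e^{tJ} · P⁻¹, and e^{tJ} can be computed block-by-block.

B has Jordan form
J =
  [2, 1]
  [0, 2]
(up to reordering of blocks).

Per-block formulas:
  For a 2×2 Jordan block J_2(2): exp(t · J_2(2)) = e^(2t)·(I + t·N), where N is the 2×2 nilpotent shift.

After assembling e^{tJ} and conjugating by P, we get:

e^{tB} =
  [2*t*exp(2*t) + exp(2*t), t*exp(2*t)]
  [-4*t*exp(2*t), -2*t*exp(2*t) + exp(2*t)]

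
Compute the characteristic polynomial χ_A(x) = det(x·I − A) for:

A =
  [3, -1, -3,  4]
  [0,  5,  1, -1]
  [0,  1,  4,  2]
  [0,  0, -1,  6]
x^4 - 18*x^3 + 120*x^2 - 350*x + 375

Expanding det(x·I − A) (e.g. by cofactor expansion or by noting that A is similar to its Jordan form J, which has the same characteristic polynomial as A) gives
  χ_A(x) = x^4 - 18*x^3 + 120*x^2 - 350*x + 375
which factors as (x - 5)^3*(x - 3). The eigenvalues (with algebraic multiplicities) are λ = 3 with multiplicity 1, λ = 5 with multiplicity 3.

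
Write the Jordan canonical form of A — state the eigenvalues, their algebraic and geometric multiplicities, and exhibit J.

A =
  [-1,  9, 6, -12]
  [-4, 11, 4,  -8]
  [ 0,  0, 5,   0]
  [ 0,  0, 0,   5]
J_2(5) ⊕ J_1(5) ⊕ J_1(5)

The characteristic polynomial is
  det(x·I − A) = x^4 - 20*x^3 + 150*x^2 - 500*x + 625 = (x - 5)^4

Eigenvalues and multiplicities (the geometric multiplicity of λ is n − rank(A − λI), which equals the number of Jordan blocks for λ):
  λ = 5: algebraic multiplicity = 4, geometric multiplicity = 3

Determining the block sizes for each eigenvalue:
  λ = 5: 3 blocks summing to 4 forces exactly one block of size 2 and the rest size 1 → block sizes [2, 1, 1]

Assembling the blocks gives a Jordan form
J =
  [5, 1, 0, 0]
  [0, 5, 0, 0]
  [0, 0, 5, 0]
  [0, 0, 0, 5]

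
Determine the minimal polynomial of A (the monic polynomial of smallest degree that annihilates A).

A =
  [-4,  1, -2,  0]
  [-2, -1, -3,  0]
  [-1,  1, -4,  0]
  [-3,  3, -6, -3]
x^3 + 9*x^2 + 27*x + 27

The characteristic polynomial is χ_A(x) = (x + 3)^4, so the eigenvalues are known. The minimal polynomial is
  m_A(x) = Π_λ (x − λ)^{k_λ}
where k_λ is the size of the *largest* Jordan block for λ (equivalently, the smallest k with (A − λI)^k v = 0 for every generalised eigenvector v of λ).

  λ = -3: largest Jordan block has size 3, contributing (x + 3)^3

So m_A(x) = (x + 3)^3 = x^3 + 9*x^2 + 27*x + 27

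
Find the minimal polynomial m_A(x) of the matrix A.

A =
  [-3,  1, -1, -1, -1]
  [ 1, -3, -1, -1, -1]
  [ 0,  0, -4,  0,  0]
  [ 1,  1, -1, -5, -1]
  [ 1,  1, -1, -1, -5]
x^2 + 8*x + 16

The characteristic polynomial is χ_A(x) = (x + 4)^5, so the eigenvalues are known. The minimal polynomial is
  m_A(x) = Π_λ (x − λ)^{k_λ}
where k_λ is the size of the *largest* Jordan block for λ (equivalently, the smallest k with (A − λI)^k v = 0 for every generalised eigenvector v of λ).

  λ = -4: largest Jordan block has size 2, contributing (x + 4)^2

So m_A(x) = (x + 4)^2 = x^2 + 8*x + 16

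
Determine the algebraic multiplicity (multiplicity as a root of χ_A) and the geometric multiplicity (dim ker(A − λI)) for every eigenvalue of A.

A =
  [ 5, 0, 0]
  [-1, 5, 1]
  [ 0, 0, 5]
λ = 5: alg = 3, geom = 2

Step 1 — factor the characteristic polynomial to read off the algebraic multiplicities:
  χ_A(x) = (x - 5)^3

Step 2 — compute geometric multiplicities via the rank-nullity identity g(λ) = n − rank(A − λI):
  rank(A − (5)·I) = 1, so dim ker(A − (5)·I) = n − 1 = 2

Summary:
  λ = 5: algebraic multiplicity = 3, geometric multiplicity = 2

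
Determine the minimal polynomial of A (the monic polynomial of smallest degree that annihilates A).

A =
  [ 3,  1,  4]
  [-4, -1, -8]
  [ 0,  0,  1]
x^2 - 2*x + 1

The characteristic polynomial is χ_A(x) = (x - 1)^3, so the eigenvalues are known. The minimal polynomial is
  m_A(x) = Π_λ (x − λ)^{k_λ}
where k_λ is the size of the *largest* Jordan block for λ (equivalently, the smallest k with (A − λI)^k v = 0 for every generalised eigenvector v of λ).

  λ = 1: largest Jordan block has size 2, contributing (x − 1)^2

So m_A(x) = (x - 1)^2 = x^2 - 2*x + 1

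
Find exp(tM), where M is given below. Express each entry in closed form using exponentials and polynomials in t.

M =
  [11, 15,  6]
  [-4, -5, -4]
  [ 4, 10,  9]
e^{tM} =
  [6*t*exp(5*t) + exp(5*t), 15*t*exp(5*t), 6*t*exp(5*t)]
  [-4*t*exp(5*t), -10*t*exp(5*t) + exp(5*t), -4*t*exp(5*t)]
  [4*t*exp(5*t), 10*t*exp(5*t), 4*t*exp(5*t) + exp(5*t)]

Strategy: write M = P · J · P⁻¹ where J is a Jordan canonical form, so e^{tM} = P · e^{tJ} · P⁻¹, and e^{tJ} can be computed block-by-block.

M has Jordan form
J =
  [5, 1, 0]
  [0, 5, 0]
  [0, 0, 5]
(up to reordering of blocks).

Per-block formulas:
  For a 1×1 block at λ = 5: exp(t · [5]) = [e^(5t)].
  For a 2×2 Jordan block J_2(5): exp(t · J_2(5)) = e^(5t)·(I + t·N), where N is the 2×2 nilpotent shift.

After assembling e^{tJ} and conjugating by P, we get:

e^{tM} =
  [6*t*exp(5*t) + exp(5*t), 15*t*exp(5*t), 6*t*exp(5*t)]
  [-4*t*exp(5*t), -10*t*exp(5*t) + exp(5*t), -4*t*exp(5*t)]
  [4*t*exp(5*t), 10*t*exp(5*t), 4*t*exp(5*t) + exp(5*t)]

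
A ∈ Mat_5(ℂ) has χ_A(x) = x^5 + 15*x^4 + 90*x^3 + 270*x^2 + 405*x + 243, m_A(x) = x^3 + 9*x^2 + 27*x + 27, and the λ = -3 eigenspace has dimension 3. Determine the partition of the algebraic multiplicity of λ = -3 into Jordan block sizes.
Block sizes for λ = -3: [3, 1, 1]

Step 1 — from the characteristic polynomial, algebraic multiplicity of λ = -3 is 5. From dim ker(A − (-3)·I) = 3, there are exactly 3 Jordan blocks for λ = -3.
Step 2 — from the minimal polynomial, the factor (x + 3)^3 tells us the largest block for λ = -3 has size 3.
Step 3 — with total size 5, 3 blocks, and largest block 3, the block sizes (in nonincreasing order) are [3, 1, 1].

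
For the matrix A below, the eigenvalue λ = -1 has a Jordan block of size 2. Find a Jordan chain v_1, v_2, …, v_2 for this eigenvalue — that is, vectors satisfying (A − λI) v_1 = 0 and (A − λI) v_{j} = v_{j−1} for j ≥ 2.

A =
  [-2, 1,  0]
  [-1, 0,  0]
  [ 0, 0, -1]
A Jordan chain for λ = -1 of length 2:
v_1 = (-1, -1, 0)ᵀ
v_2 = (1, 0, 0)ᵀ

Let N = A − (-1)·I. We want v_2 with N^2 v_2 = 0 but N^1 v_2 ≠ 0; then v_{j-1} := N · v_j for j = 2, …, 2.

Pick v_2 = (1, 0, 0)ᵀ.
Then v_1 = N · v_2 = (-1, -1, 0)ᵀ.

Sanity check: (A − (-1)·I) v_1 = (0, 0, 0)ᵀ = 0. ✓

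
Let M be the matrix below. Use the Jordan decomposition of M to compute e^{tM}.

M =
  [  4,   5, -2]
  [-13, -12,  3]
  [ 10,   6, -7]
e^{tM} =
  [-2*t^2*exp(-5*t) + 9*t*exp(-5*t) + exp(-5*t), -t^2*exp(-5*t) + 5*t*exp(-5*t), t^2*exp(-5*t)/2 - 2*t*exp(-5*t)]
  [2*t^2*exp(-5*t) - 13*t*exp(-5*t), t^2*exp(-5*t) - 7*t*exp(-5*t) + exp(-5*t), -t^2*exp(-5*t)/2 + 3*t*exp(-5*t)]
  [-4*t^2*exp(-5*t) + 10*t*exp(-5*t), -2*t^2*exp(-5*t) + 6*t*exp(-5*t), t^2*exp(-5*t) - 2*t*exp(-5*t) + exp(-5*t)]

Strategy: write M = P · J · P⁻¹ where J is a Jordan canonical form, so e^{tM} = P · e^{tJ} · P⁻¹, and e^{tJ} can be computed block-by-block.

M has Jordan form
J =
  [-5,  1,  0]
  [ 0, -5,  1]
  [ 0,  0, -5]
(up to reordering of blocks).

Per-block formulas:
  For a 3×3 Jordan block J_3(-5): exp(t · J_3(-5)) = e^(-5t)·(I + t·N + (t^2/2)·N^2), where N is the 3×3 nilpotent shift.

After assembling e^{tJ} and conjugating by P, we get:

e^{tM} =
  [-2*t^2*exp(-5*t) + 9*t*exp(-5*t) + exp(-5*t), -t^2*exp(-5*t) + 5*t*exp(-5*t), t^2*exp(-5*t)/2 - 2*t*exp(-5*t)]
  [2*t^2*exp(-5*t) - 13*t*exp(-5*t), t^2*exp(-5*t) - 7*t*exp(-5*t) + exp(-5*t), -t^2*exp(-5*t)/2 + 3*t*exp(-5*t)]
  [-4*t^2*exp(-5*t) + 10*t*exp(-5*t), -2*t^2*exp(-5*t) + 6*t*exp(-5*t), t^2*exp(-5*t) - 2*t*exp(-5*t) + exp(-5*t)]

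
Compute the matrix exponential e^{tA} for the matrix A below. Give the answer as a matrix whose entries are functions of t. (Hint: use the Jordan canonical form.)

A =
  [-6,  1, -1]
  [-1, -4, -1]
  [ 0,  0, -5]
e^{tA} =
  [-t*exp(-5*t) + exp(-5*t), t*exp(-5*t), -t*exp(-5*t)]
  [-t*exp(-5*t), t*exp(-5*t) + exp(-5*t), -t*exp(-5*t)]
  [0, 0, exp(-5*t)]

Strategy: write A = P · J · P⁻¹ where J is a Jordan canonical form, so e^{tA} = P · e^{tJ} · P⁻¹, and e^{tJ} can be computed block-by-block.

A has Jordan form
J =
  [-5,  1,  0]
  [ 0, -5,  0]
  [ 0,  0, -5]
(up to reordering of blocks).

Per-block formulas:
  For a 2×2 Jordan block J_2(-5): exp(t · J_2(-5)) = e^(-5t)·(I + t·N), where N is the 2×2 nilpotent shift.
  For a 1×1 block at λ = -5: exp(t · [-5]) = [e^(-5t)].

After assembling e^{tJ} and conjugating by P, we get:

e^{tA} =
  [-t*exp(-5*t) + exp(-5*t), t*exp(-5*t), -t*exp(-5*t)]
  [-t*exp(-5*t), t*exp(-5*t) + exp(-5*t), -t*exp(-5*t)]
  [0, 0, exp(-5*t)]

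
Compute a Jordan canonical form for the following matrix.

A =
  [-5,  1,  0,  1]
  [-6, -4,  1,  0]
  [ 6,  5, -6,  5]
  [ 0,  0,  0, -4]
J_3(-5) ⊕ J_1(-4)

The characteristic polynomial is
  det(x·I − A) = x^4 + 19*x^3 + 135*x^2 + 425*x + 500 = (x + 4)*(x + 5)^3

Eigenvalues and multiplicities (the geometric multiplicity of λ is n − rank(A − λI), which equals the number of Jordan blocks for λ):
  λ = -5: algebraic multiplicity = 3, geometric multiplicity = 1
  λ = -4: algebraic multiplicity = 1, geometric multiplicity = 1

Determining the block sizes for each eigenvalue:
  λ = -5: one block (gm = 1), so the single block has size am = 3 → block sizes [3]
  λ = -4: one block (gm = 1), so the single block has size am = 1 → block sizes [1]

Assembling the blocks gives a Jordan form
J =
  [-5,  1,  0,  0]
  [ 0, -5,  1,  0]
  [ 0,  0, -5,  0]
  [ 0,  0,  0, -4]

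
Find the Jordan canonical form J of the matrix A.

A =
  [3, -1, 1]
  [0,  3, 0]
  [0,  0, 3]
J_2(3) ⊕ J_1(3)

The characteristic polynomial is
  det(x·I − A) = x^3 - 9*x^2 + 27*x - 27 = (x - 3)^3

Eigenvalues and multiplicities (the geometric multiplicity of λ is n − rank(A − λI), which equals the number of Jordan blocks for λ):
  λ = 3: algebraic multiplicity = 3, geometric multiplicity = 2

Determining the block sizes for each eigenvalue:
  λ = 3: 2 blocks summing to 3 forces exactly one block of size 2 and the rest size 1 → block sizes [2, 1]

Assembling the blocks gives a Jordan form
J =
  [3, 1, 0]
  [0, 3, 0]
  [0, 0, 3]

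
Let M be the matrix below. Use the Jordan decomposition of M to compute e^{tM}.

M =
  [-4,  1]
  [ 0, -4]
e^{tM} =
  [exp(-4*t), t*exp(-4*t)]
  [0, exp(-4*t)]

Strategy: write M = P · J · P⁻¹ where J is a Jordan canonical form, so e^{tM} = P · e^{tJ} · P⁻¹, and e^{tJ} can be computed block-by-block.

M has Jordan form
J =
  [-4,  1]
  [ 0, -4]
(up to reordering of blocks).

Per-block formulas:
  For a 2×2 Jordan block J_2(-4): exp(t · J_2(-4)) = e^(-4t)·(I + t·N), where N is the 2×2 nilpotent shift.

After assembling e^{tJ} and conjugating by P, we get:

e^{tM} =
  [exp(-4*t), t*exp(-4*t)]
  [0, exp(-4*t)]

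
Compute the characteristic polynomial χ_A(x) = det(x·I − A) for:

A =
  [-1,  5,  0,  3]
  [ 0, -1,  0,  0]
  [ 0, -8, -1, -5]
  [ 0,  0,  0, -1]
x^4 + 4*x^3 + 6*x^2 + 4*x + 1

Expanding det(x·I − A) (e.g. by cofactor expansion or by noting that A is similar to its Jordan form J, which has the same characteristic polynomial as A) gives
  χ_A(x) = x^4 + 4*x^3 + 6*x^2 + 4*x + 1
which factors as (x + 1)^4. The eigenvalues (with algebraic multiplicities) are λ = -1 with multiplicity 4.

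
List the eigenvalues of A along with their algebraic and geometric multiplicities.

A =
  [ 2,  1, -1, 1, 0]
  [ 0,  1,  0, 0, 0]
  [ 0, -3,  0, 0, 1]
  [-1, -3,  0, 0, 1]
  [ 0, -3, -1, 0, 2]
λ = 1: alg = 5, geom = 2

Step 1 — factor the characteristic polynomial to read off the algebraic multiplicities:
  χ_A(x) = (x - 1)^5

Step 2 — compute geometric multiplicities via the rank-nullity identity g(λ) = n − rank(A − λI):
  rank(A − (1)·I) = 3, so dim ker(A − (1)·I) = n − 3 = 2

Summary:
  λ = 1: algebraic multiplicity = 5, geometric multiplicity = 2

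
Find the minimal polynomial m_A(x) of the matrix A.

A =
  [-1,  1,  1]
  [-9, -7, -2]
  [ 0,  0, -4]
x^3 + 12*x^2 + 48*x + 64

The characteristic polynomial is χ_A(x) = (x + 4)^3, so the eigenvalues are known. The minimal polynomial is
  m_A(x) = Π_λ (x − λ)^{k_λ}
where k_λ is the size of the *largest* Jordan block for λ (equivalently, the smallest k with (A − λI)^k v = 0 for every generalised eigenvector v of λ).

  λ = -4: largest Jordan block has size 3, contributing (x + 4)^3

So m_A(x) = (x + 4)^3 = x^3 + 12*x^2 + 48*x + 64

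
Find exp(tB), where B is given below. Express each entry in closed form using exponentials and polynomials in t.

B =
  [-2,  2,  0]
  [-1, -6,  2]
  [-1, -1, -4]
e^{tB} =
  [t^2*exp(-4*t) + 2*t*exp(-4*t) + exp(-4*t), 2*t*exp(-4*t), 2*t^2*exp(-4*t)]
  [-t^2*exp(-4*t) - t*exp(-4*t), -2*t*exp(-4*t) + exp(-4*t), -2*t^2*exp(-4*t) + 2*t*exp(-4*t)]
  [-t^2*exp(-4*t)/2 - t*exp(-4*t), -t*exp(-4*t), -t^2*exp(-4*t) + exp(-4*t)]

Strategy: write B = P · J · P⁻¹ where J is a Jordan canonical form, so e^{tB} = P · e^{tJ} · P⁻¹, and e^{tJ} can be computed block-by-block.

B has Jordan form
J =
  [-4,  1,  0]
  [ 0, -4,  1]
  [ 0,  0, -4]
(up to reordering of blocks).

Per-block formulas:
  For a 3×3 Jordan block J_3(-4): exp(t · J_3(-4)) = e^(-4t)·(I + t·N + (t^2/2)·N^2), where N is the 3×3 nilpotent shift.

After assembling e^{tJ} and conjugating by P, we get:

e^{tB} =
  [t^2*exp(-4*t) + 2*t*exp(-4*t) + exp(-4*t), 2*t*exp(-4*t), 2*t^2*exp(-4*t)]
  [-t^2*exp(-4*t) - t*exp(-4*t), -2*t*exp(-4*t) + exp(-4*t), -2*t^2*exp(-4*t) + 2*t*exp(-4*t)]
  [-t^2*exp(-4*t)/2 - t*exp(-4*t), -t*exp(-4*t), -t^2*exp(-4*t) + exp(-4*t)]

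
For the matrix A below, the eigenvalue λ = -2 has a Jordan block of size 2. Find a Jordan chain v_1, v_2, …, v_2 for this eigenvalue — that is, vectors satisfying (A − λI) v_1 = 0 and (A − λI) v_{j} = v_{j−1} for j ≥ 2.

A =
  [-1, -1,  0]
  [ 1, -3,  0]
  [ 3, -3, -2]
A Jordan chain for λ = -2 of length 2:
v_1 = (1, 1, 3)ᵀ
v_2 = (1, 0, 0)ᵀ

Let N = A − (-2)·I. We want v_2 with N^2 v_2 = 0 but N^1 v_2 ≠ 0; then v_{j-1} := N · v_j for j = 2, …, 2.

Pick v_2 = (1, 0, 0)ᵀ.
Then v_1 = N · v_2 = (1, 1, 3)ᵀ.

Sanity check: (A − (-2)·I) v_1 = (0, 0, 0)ᵀ = 0. ✓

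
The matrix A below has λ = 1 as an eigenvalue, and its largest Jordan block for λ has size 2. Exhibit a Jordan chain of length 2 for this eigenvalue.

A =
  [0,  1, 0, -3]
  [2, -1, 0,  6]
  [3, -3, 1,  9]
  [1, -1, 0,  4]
A Jordan chain for λ = 1 of length 2:
v_1 = (-1, 2, 3, 1)ᵀ
v_2 = (1, 0, 0, 0)ᵀ

Let N = A − (1)·I. We want v_2 with N^2 v_2 = 0 but N^1 v_2 ≠ 0; then v_{j-1} := N · v_j for j = 2, …, 2.

Pick v_2 = (1, 0, 0, 0)ᵀ.
Then v_1 = N · v_2 = (-1, 2, 3, 1)ᵀ.

Sanity check: (A − (1)·I) v_1 = (0, 0, 0, 0)ᵀ = 0. ✓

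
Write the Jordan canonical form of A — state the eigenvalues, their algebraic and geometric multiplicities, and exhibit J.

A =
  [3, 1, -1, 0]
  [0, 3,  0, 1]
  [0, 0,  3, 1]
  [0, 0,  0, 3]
J_2(3) ⊕ J_2(3)

The characteristic polynomial is
  det(x·I − A) = x^4 - 12*x^3 + 54*x^2 - 108*x + 81 = (x - 3)^4

Eigenvalues and multiplicities (the geometric multiplicity of λ is n − rank(A − λI), which equals the number of Jordan blocks for λ):
  λ = 3: algebraic multiplicity = 4, geometric multiplicity = 2

Determining the block sizes for each eigenvalue:
  λ = 3: with am = 4 and gm = 2, the partition is not yet determined (e.g. several partitions of 4 into 2 parts exist). Let N = A − (3)·I. Computing rank(N^1) = 2, rank(N^2) = 0; the number of blocks of size ≥ j is rank(N^{j−1}) − rank(N^j), giving [2, 2]. So we have 2 block(s) of size 2 → block sizes [2, 2]

Assembling the blocks gives a Jordan form
J =
  [3, 1, 0, 0]
  [0, 3, 0, 0]
  [0, 0, 3, 1]
  [0, 0, 0, 3]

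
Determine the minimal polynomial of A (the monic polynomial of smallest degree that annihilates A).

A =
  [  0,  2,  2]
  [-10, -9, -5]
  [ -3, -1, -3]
x^3 + 12*x^2 + 48*x + 64

The characteristic polynomial is χ_A(x) = (x + 4)^3, so the eigenvalues are known. The minimal polynomial is
  m_A(x) = Π_λ (x − λ)^{k_λ}
where k_λ is the size of the *largest* Jordan block for λ (equivalently, the smallest k with (A − λI)^k v = 0 for every generalised eigenvector v of λ).

  λ = -4: largest Jordan block has size 3, contributing (x + 4)^3

So m_A(x) = (x + 4)^3 = x^3 + 12*x^2 + 48*x + 64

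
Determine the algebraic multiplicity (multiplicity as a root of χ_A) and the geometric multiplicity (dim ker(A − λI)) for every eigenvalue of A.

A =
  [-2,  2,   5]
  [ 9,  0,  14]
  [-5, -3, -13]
λ = -5: alg = 3, geom = 1

Step 1 — factor the characteristic polynomial to read off the algebraic multiplicities:
  χ_A(x) = (x + 5)^3

Step 2 — compute geometric multiplicities via the rank-nullity identity g(λ) = n − rank(A − λI):
  rank(A − (-5)·I) = 2, so dim ker(A − (-5)·I) = n − 2 = 1

Summary:
  λ = -5: algebraic multiplicity = 3, geometric multiplicity = 1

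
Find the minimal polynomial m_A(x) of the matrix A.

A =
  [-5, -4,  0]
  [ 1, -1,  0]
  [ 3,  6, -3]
x^2 + 6*x + 9

The characteristic polynomial is χ_A(x) = (x + 3)^3, so the eigenvalues are known. The minimal polynomial is
  m_A(x) = Π_λ (x − λ)^{k_λ}
where k_λ is the size of the *largest* Jordan block for λ (equivalently, the smallest k with (A − λI)^k v = 0 for every generalised eigenvector v of λ).

  λ = -3: largest Jordan block has size 2, contributing (x + 3)^2

So m_A(x) = (x + 3)^2 = x^2 + 6*x + 9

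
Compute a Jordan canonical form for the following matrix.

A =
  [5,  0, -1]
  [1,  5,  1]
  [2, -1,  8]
J_3(6)

The characteristic polynomial is
  det(x·I − A) = x^3 - 18*x^2 + 108*x - 216 = (x - 6)^3

Eigenvalues and multiplicities (the geometric multiplicity of λ is n − rank(A − λI), which equals the number of Jordan blocks for λ):
  λ = 6: algebraic multiplicity = 3, geometric multiplicity = 1

Determining the block sizes for each eigenvalue:
  λ = 6: one block (gm = 1), so the single block has size am = 3 → block sizes [3]

Assembling the blocks gives a Jordan form
J =
  [6, 1, 0]
  [0, 6, 1]
  [0, 0, 6]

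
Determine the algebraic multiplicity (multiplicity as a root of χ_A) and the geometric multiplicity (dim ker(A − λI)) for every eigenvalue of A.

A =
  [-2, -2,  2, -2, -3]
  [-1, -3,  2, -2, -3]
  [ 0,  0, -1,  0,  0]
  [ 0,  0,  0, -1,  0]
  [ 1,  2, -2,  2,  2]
λ = -1: alg = 5, geom = 4

Step 1 — factor the characteristic polynomial to read off the algebraic multiplicities:
  χ_A(x) = (x + 1)^5

Step 2 — compute geometric multiplicities via the rank-nullity identity g(λ) = n − rank(A − λI):
  rank(A − (-1)·I) = 1, so dim ker(A − (-1)·I) = n − 1 = 4

Summary:
  λ = -1: algebraic multiplicity = 5, geometric multiplicity = 4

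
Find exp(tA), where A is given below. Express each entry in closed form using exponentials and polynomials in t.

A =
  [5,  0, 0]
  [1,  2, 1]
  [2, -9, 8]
e^{tA} =
  [exp(5*t), 0, 0]
  [-t^2*exp(5*t)/2 + t*exp(5*t), -3*t*exp(5*t) + exp(5*t), t*exp(5*t)]
  [-3*t^2*exp(5*t)/2 + 2*t*exp(5*t), -9*t*exp(5*t), 3*t*exp(5*t) + exp(5*t)]

Strategy: write A = P · J · P⁻¹ where J is a Jordan canonical form, so e^{tA} = P · e^{tJ} · P⁻¹, and e^{tJ} can be computed block-by-block.

A has Jordan form
J =
  [5, 1, 0]
  [0, 5, 1]
  [0, 0, 5]
(up to reordering of blocks).

Per-block formulas:
  For a 3×3 Jordan block J_3(5): exp(t · J_3(5)) = e^(5t)·(I + t·N + (t^2/2)·N^2), where N is the 3×3 nilpotent shift.

After assembling e^{tJ} and conjugating by P, we get:

e^{tA} =
  [exp(5*t), 0, 0]
  [-t^2*exp(5*t)/2 + t*exp(5*t), -3*t*exp(5*t) + exp(5*t), t*exp(5*t)]
  [-3*t^2*exp(5*t)/2 + 2*t*exp(5*t), -9*t*exp(5*t), 3*t*exp(5*t) + exp(5*t)]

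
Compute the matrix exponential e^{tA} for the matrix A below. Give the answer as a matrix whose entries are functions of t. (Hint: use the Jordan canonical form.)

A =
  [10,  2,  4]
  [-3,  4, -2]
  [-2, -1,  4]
e^{tA} =
  [t^2*exp(6*t) + 4*t*exp(6*t) + exp(6*t), 2*t*exp(6*t), 2*t^2*exp(6*t) + 4*t*exp(6*t)]
  [-t^2*exp(6*t) - 3*t*exp(6*t), -2*t*exp(6*t) + exp(6*t), -2*t^2*exp(6*t) - 2*t*exp(6*t)]
  [-t^2*exp(6*t)/2 - 2*t*exp(6*t), -t*exp(6*t), -t^2*exp(6*t) - 2*t*exp(6*t) + exp(6*t)]

Strategy: write A = P · J · P⁻¹ where J is a Jordan canonical form, so e^{tA} = P · e^{tJ} · P⁻¹, and e^{tJ} can be computed block-by-block.

A has Jordan form
J =
  [6, 1, 0]
  [0, 6, 1]
  [0, 0, 6]
(up to reordering of blocks).

Per-block formulas:
  For a 3×3 Jordan block J_3(6): exp(t · J_3(6)) = e^(6t)·(I + t·N + (t^2/2)·N^2), where N is the 3×3 nilpotent shift.

After assembling e^{tJ} and conjugating by P, we get:

e^{tA} =
  [t^2*exp(6*t) + 4*t*exp(6*t) + exp(6*t), 2*t*exp(6*t), 2*t^2*exp(6*t) + 4*t*exp(6*t)]
  [-t^2*exp(6*t) - 3*t*exp(6*t), -2*t*exp(6*t) + exp(6*t), -2*t^2*exp(6*t) - 2*t*exp(6*t)]
  [-t^2*exp(6*t)/2 - 2*t*exp(6*t), -t*exp(6*t), -t^2*exp(6*t) - 2*t*exp(6*t) + exp(6*t)]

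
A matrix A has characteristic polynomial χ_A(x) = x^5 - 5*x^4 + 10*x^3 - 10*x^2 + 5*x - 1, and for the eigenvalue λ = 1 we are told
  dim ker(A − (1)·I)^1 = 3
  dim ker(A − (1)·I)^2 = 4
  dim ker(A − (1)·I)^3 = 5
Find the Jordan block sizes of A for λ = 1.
Block sizes for λ = 1: [3, 1, 1]

From the dimensions of kernels of powers, the number of Jordan blocks of size at least j is d_j − d_{j−1} where d_j = dim ker(N^j) (with d_0 = 0). Computing the differences gives [3, 1, 1].
The number of blocks of size exactly k is (#blocks of size ≥ k) − (#blocks of size ≥ k + 1), so the partition is: 2 block(s) of size 1, 1 block(s) of size 3.
In nonincreasing order the block sizes are [3, 1, 1].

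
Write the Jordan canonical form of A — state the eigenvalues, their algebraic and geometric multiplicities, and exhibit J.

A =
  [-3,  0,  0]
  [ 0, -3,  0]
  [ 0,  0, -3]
J_1(-3) ⊕ J_1(-3) ⊕ J_1(-3)

The characteristic polynomial is
  det(x·I − A) = x^3 + 9*x^2 + 27*x + 27 = (x + 3)^3

Eigenvalues and multiplicities (the geometric multiplicity of λ is n − rank(A − λI), which equals the number of Jordan blocks for λ):
  λ = -3: algebraic multiplicity = 3, geometric multiplicity = 3

Determining the block sizes for each eigenvalue:
  λ = -3: gm = am = 3, so every block has size 1 → block sizes [1, 1, 1]

Assembling the blocks gives a Jordan form
J =
  [-3,  0,  0]
  [ 0, -3,  0]
  [ 0,  0, -3]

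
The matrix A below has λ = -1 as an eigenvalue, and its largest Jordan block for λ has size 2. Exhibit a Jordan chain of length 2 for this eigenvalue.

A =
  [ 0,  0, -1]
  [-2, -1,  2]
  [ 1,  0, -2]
A Jordan chain for λ = -1 of length 2:
v_1 = (1, -2, 1)ᵀ
v_2 = (1, 0, 0)ᵀ

Let N = A − (-1)·I. We want v_2 with N^2 v_2 = 0 but N^1 v_2 ≠ 0; then v_{j-1} := N · v_j for j = 2, …, 2.

Pick v_2 = (1, 0, 0)ᵀ.
Then v_1 = N · v_2 = (1, -2, 1)ᵀ.

Sanity check: (A − (-1)·I) v_1 = (0, 0, 0)ᵀ = 0. ✓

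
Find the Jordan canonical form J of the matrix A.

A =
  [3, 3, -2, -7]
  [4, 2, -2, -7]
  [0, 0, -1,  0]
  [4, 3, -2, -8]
J_2(-1) ⊕ J_1(-1) ⊕ J_1(-1)

The characteristic polynomial is
  det(x·I − A) = x^4 + 4*x^3 + 6*x^2 + 4*x + 1 = (x + 1)^4

Eigenvalues and multiplicities (the geometric multiplicity of λ is n − rank(A − λI), which equals the number of Jordan blocks for λ):
  λ = -1: algebraic multiplicity = 4, geometric multiplicity = 3

Determining the block sizes for each eigenvalue:
  λ = -1: 3 blocks summing to 4 forces exactly one block of size 2 and the rest size 1 → block sizes [2, 1, 1]

Assembling the blocks gives a Jordan form
J =
  [-1,  1,  0,  0]
  [ 0, -1,  0,  0]
  [ 0,  0, -1,  0]
  [ 0,  0,  0, -1]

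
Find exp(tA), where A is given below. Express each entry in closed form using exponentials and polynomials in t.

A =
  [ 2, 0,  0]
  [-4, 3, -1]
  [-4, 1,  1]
e^{tA} =
  [exp(2*t), 0, 0]
  [-4*t*exp(2*t), t*exp(2*t) + exp(2*t), -t*exp(2*t)]
  [-4*t*exp(2*t), t*exp(2*t), -t*exp(2*t) + exp(2*t)]

Strategy: write A = P · J · P⁻¹ where J is a Jordan canonical form, so e^{tA} = P · e^{tJ} · P⁻¹, and e^{tJ} can be computed block-by-block.

A has Jordan form
J =
  [2, 1, 0]
  [0, 2, 0]
  [0, 0, 2]
(up to reordering of blocks).

Per-block formulas:
  For a 1×1 block at λ = 2: exp(t · [2]) = [e^(2t)].
  For a 2×2 Jordan block J_2(2): exp(t · J_2(2)) = e^(2t)·(I + t·N), where N is the 2×2 nilpotent shift.

After assembling e^{tJ} and conjugating by P, we get:

e^{tA} =
  [exp(2*t), 0, 0]
  [-4*t*exp(2*t), t*exp(2*t) + exp(2*t), -t*exp(2*t)]
  [-4*t*exp(2*t), t*exp(2*t), -t*exp(2*t) + exp(2*t)]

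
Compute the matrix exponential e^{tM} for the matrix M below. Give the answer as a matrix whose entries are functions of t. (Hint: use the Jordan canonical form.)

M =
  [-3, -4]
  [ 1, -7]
e^{tM} =
  [2*t*exp(-5*t) + exp(-5*t), -4*t*exp(-5*t)]
  [t*exp(-5*t), -2*t*exp(-5*t) + exp(-5*t)]

Strategy: write M = P · J · P⁻¹ where J is a Jordan canonical form, so e^{tM} = P · e^{tJ} · P⁻¹, and e^{tJ} can be computed block-by-block.

M has Jordan form
J =
  [-5,  1]
  [ 0, -5]
(up to reordering of blocks).

Per-block formulas:
  For a 2×2 Jordan block J_2(-5): exp(t · J_2(-5)) = e^(-5t)·(I + t·N), where N is the 2×2 nilpotent shift.

After assembling e^{tJ} and conjugating by P, we get:

e^{tM} =
  [2*t*exp(-5*t) + exp(-5*t), -4*t*exp(-5*t)]
  [t*exp(-5*t), -2*t*exp(-5*t) + exp(-5*t)]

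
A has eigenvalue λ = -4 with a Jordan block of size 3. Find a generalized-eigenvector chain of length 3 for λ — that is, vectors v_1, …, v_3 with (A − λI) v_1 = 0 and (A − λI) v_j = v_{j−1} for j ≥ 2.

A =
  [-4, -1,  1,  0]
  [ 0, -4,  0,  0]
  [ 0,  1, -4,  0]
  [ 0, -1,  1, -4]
A Jordan chain for λ = -4 of length 3:
v_1 = (1, 0, 0, 1)ᵀ
v_2 = (-1, 0, 1, -1)ᵀ
v_3 = (0, 1, 0, 0)ᵀ

Let N = A − (-4)·I. We want v_3 with N^3 v_3 = 0 but N^2 v_3 ≠ 0; then v_{j-1} := N · v_j for j = 3, …, 2.

Pick v_3 = (0, 1, 0, 0)ᵀ.
Then v_2 = N · v_3 = (-1, 0, 1, -1)ᵀ.
Then v_1 = N · v_2 = (1, 0, 0, 1)ᵀ.

Sanity check: (A − (-4)·I) v_1 = (0, 0, 0, 0)ᵀ = 0. ✓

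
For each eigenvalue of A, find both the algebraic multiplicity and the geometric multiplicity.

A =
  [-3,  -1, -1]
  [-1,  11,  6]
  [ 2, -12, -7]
λ = -2: alg = 2, geom = 1; λ = 5: alg = 1, geom = 1

Step 1 — factor the characteristic polynomial to read off the algebraic multiplicities:
  χ_A(x) = (x - 5)*(x + 2)^2

Step 2 — compute geometric multiplicities via the rank-nullity identity g(λ) = n − rank(A − λI):
  rank(A − (-2)·I) = 2, so dim ker(A − (-2)·I) = n − 2 = 1
  rank(A − (5)·I) = 2, so dim ker(A − (5)·I) = n − 2 = 1

Summary:
  λ = -2: algebraic multiplicity = 2, geometric multiplicity = 1
  λ = 5: algebraic multiplicity = 1, geometric multiplicity = 1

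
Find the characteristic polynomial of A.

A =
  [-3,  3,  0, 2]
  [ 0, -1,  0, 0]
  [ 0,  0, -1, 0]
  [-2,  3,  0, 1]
x^4 + 4*x^3 + 6*x^2 + 4*x + 1

Expanding det(x·I − A) (e.g. by cofactor expansion or by noting that A is similar to its Jordan form J, which has the same characteristic polynomial as A) gives
  χ_A(x) = x^4 + 4*x^3 + 6*x^2 + 4*x + 1
which factors as (x + 1)^4. The eigenvalues (with algebraic multiplicities) are λ = -1 with multiplicity 4.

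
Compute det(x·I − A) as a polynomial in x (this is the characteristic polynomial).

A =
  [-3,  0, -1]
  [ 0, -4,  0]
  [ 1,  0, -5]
x^3 + 12*x^2 + 48*x + 64

Expanding det(x·I − A) (e.g. by cofactor expansion or by noting that A is similar to its Jordan form J, which has the same characteristic polynomial as A) gives
  χ_A(x) = x^3 + 12*x^2 + 48*x + 64
which factors as (x + 4)^3. The eigenvalues (with algebraic multiplicities) are λ = -4 with multiplicity 3.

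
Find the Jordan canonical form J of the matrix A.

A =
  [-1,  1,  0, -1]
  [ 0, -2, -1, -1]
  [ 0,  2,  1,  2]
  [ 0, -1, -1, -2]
J_2(-1) ⊕ J_2(-1)

The characteristic polynomial is
  det(x·I − A) = x^4 + 4*x^3 + 6*x^2 + 4*x + 1 = (x + 1)^4

Eigenvalues and multiplicities (the geometric multiplicity of λ is n − rank(A − λI), which equals the number of Jordan blocks for λ):
  λ = -1: algebraic multiplicity = 4, geometric multiplicity = 2

Determining the block sizes for each eigenvalue:
  λ = -1: with am = 4 and gm = 2, the partition is not yet determined (e.g. several partitions of 4 into 2 parts exist). Let N = A − (-1)·I. Computing rank(N^1) = 2, rank(N^2) = 0; the number of blocks of size ≥ j is rank(N^{j−1}) − rank(N^j), giving [2, 2]. So we have 2 block(s) of size 2 → block sizes [2, 2]

Assembling the blocks gives a Jordan form
J =
  [-1,  1,  0,  0]
  [ 0, -1,  0,  0]
  [ 0,  0, -1,  1]
  [ 0,  0,  0, -1]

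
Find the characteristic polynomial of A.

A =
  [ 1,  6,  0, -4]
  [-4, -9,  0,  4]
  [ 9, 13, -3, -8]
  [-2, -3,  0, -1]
x^4 + 12*x^3 + 54*x^2 + 108*x + 81

Expanding det(x·I − A) (e.g. by cofactor expansion or by noting that A is similar to its Jordan form J, which has the same characteristic polynomial as A) gives
  χ_A(x) = x^4 + 12*x^3 + 54*x^2 + 108*x + 81
which factors as (x + 3)^4. The eigenvalues (with algebraic multiplicities) are λ = -3 with multiplicity 4.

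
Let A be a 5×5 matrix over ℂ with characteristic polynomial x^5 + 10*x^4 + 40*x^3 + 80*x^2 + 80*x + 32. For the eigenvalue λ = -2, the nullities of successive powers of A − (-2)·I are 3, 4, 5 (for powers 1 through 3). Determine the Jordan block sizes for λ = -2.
Block sizes for λ = -2: [3, 1, 1]

From the dimensions of kernels of powers, the number of Jordan blocks of size at least j is d_j − d_{j−1} where d_j = dim ker(N^j) (with d_0 = 0). Computing the differences gives [3, 1, 1].
The number of blocks of size exactly k is (#blocks of size ≥ k) − (#blocks of size ≥ k + 1), so the partition is: 2 block(s) of size 1, 1 block(s) of size 3.
In nonincreasing order the block sizes are [3, 1, 1].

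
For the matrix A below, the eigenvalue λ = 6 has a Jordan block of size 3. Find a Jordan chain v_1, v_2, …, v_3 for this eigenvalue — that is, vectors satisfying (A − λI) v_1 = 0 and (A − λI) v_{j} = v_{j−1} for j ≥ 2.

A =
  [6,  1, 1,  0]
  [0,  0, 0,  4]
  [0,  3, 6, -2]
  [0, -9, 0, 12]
A Jordan chain for λ = 6 of length 3:
v_1 = (-3, 0, 0, 0)ᵀ
v_2 = (1, -6, 3, -9)ᵀ
v_3 = (0, 1, 0, 0)ᵀ

Let N = A − (6)·I. We want v_3 with N^3 v_3 = 0 but N^2 v_3 ≠ 0; then v_{j-1} := N · v_j for j = 3, …, 2.

Pick v_3 = (0, 1, 0, 0)ᵀ.
Then v_2 = N · v_3 = (1, -6, 3, -9)ᵀ.
Then v_1 = N · v_2 = (-3, 0, 0, 0)ᵀ.

Sanity check: (A − (6)·I) v_1 = (0, 0, 0, 0)ᵀ = 0. ✓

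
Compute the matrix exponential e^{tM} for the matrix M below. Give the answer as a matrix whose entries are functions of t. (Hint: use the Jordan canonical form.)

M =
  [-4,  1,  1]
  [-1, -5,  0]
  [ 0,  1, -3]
e^{tM} =
  [-t^2*exp(-4*t)/2 + exp(-4*t), t*exp(-4*t), t^2*exp(-4*t)/2 + t*exp(-4*t)]
  [t^2*exp(-4*t)/2 - t*exp(-4*t), -t*exp(-4*t) + exp(-4*t), -t^2*exp(-4*t)/2]
  [-t^2*exp(-4*t)/2, t*exp(-4*t), t^2*exp(-4*t)/2 + t*exp(-4*t) + exp(-4*t)]

Strategy: write M = P · J · P⁻¹ where J is a Jordan canonical form, so e^{tM} = P · e^{tJ} · P⁻¹, and e^{tJ} can be computed block-by-block.

M has Jordan form
J =
  [-4,  1,  0]
  [ 0, -4,  1]
  [ 0,  0, -4]
(up to reordering of blocks).

Per-block formulas:
  For a 3×3 Jordan block J_3(-4): exp(t · J_3(-4)) = e^(-4t)·(I + t·N + (t^2/2)·N^2), where N is the 3×3 nilpotent shift.

After assembling e^{tJ} and conjugating by P, we get:

e^{tM} =
  [-t^2*exp(-4*t)/2 + exp(-4*t), t*exp(-4*t), t^2*exp(-4*t)/2 + t*exp(-4*t)]
  [t^2*exp(-4*t)/2 - t*exp(-4*t), -t*exp(-4*t) + exp(-4*t), -t^2*exp(-4*t)/2]
  [-t^2*exp(-4*t)/2, t*exp(-4*t), t^2*exp(-4*t)/2 + t*exp(-4*t) + exp(-4*t)]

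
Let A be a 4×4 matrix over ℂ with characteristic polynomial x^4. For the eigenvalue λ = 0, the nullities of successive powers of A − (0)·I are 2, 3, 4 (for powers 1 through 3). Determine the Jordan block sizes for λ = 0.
Block sizes for λ = 0: [3, 1]

From the dimensions of kernels of powers, the number of Jordan blocks of size at least j is d_j − d_{j−1} where d_j = dim ker(N^j) (with d_0 = 0). Computing the differences gives [2, 1, 1].
The number of blocks of size exactly k is (#blocks of size ≥ k) − (#blocks of size ≥ k + 1), so the partition is: 1 block(s) of size 1, 1 block(s) of size 3.
In nonincreasing order the block sizes are [3, 1].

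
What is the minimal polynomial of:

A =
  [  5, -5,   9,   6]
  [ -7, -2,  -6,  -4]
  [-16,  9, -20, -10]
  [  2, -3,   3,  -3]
x^3 + 15*x^2 + 75*x + 125

The characteristic polynomial is χ_A(x) = (x + 5)^4, so the eigenvalues are known. The minimal polynomial is
  m_A(x) = Π_λ (x − λ)^{k_λ}
where k_λ is the size of the *largest* Jordan block for λ (equivalently, the smallest k with (A − λI)^k v = 0 for every generalised eigenvector v of λ).

  λ = -5: largest Jordan block has size 3, contributing (x + 5)^3

So m_A(x) = (x + 5)^3 = x^3 + 15*x^2 + 75*x + 125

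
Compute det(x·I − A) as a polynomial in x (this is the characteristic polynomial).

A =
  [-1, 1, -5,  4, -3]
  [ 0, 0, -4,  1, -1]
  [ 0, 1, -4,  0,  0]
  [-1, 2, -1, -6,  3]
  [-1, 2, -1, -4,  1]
x^5 + 10*x^4 + 40*x^3 + 80*x^2 + 80*x + 32

Expanding det(x·I − A) (e.g. by cofactor expansion or by noting that A is similar to its Jordan form J, which has the same characteristic polynomial as A) gives
  χ_A(x) = x^5 + 10*x^4 + 40*x^3 + 80*x^2 + 80*x + 32
which factors as (x + 2)^5. The eigenvalues (with algebraic multiplicities) are λ = -2 with multiplicity 5.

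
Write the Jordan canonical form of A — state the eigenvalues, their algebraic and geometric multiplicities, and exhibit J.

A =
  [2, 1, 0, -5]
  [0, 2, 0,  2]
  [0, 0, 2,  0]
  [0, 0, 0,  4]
J_2(2) ⊕ J_1(2) ⊕ J_1(4)

The characteristic polynomial is
  det(x·I − A) = x^4 - 10*x^3 + 36*x^2 - 56*x + 32 = (x - 4)*(x - 2)^3

Eigenvalues and multiplicities (the geometric multiplicity of λ is n − rank(A − λI), which equals the number of Jordan blocks for λ):
  λ = 2: algebraic multiplicity = 3, geometric multiplicity = 2
  λ = 4: algebraic multiplicity = 1, geometric multiplicity = 1

Determining the block sizes for each eigenvalue:
  λ = 2: 2 blocks summing to 3 forces exactly one block of size 2 and the rest size 1 → block sizes [2, 1]
  λ = 4: one block (gm = 1), so the single block has size am = 1 → block sizes [1]

Assembling the blocks gives a Jordan form
J =
  [2, 1, 0, 0]
  [0, 2, 0, 0]
  [0, 0, 2, 0]
  [0, 0, 0, 4]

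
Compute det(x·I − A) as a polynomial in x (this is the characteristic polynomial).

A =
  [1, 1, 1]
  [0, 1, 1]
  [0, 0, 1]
x^3 - 3*x^2 + 3*x - 1

Expanding det(x·I − A) (e.g. by cofactor expansion or by noting that A is similar to its Jordan form J, which has the same characteristic polynomial as A) gives
  χ_A(x) = x^3 - 3*x^2 + 3*x - 1
which factors as (x - 1)^3. The eigenvalues (with algebraic multiplicities) are λ = 1 with multiplicity 3.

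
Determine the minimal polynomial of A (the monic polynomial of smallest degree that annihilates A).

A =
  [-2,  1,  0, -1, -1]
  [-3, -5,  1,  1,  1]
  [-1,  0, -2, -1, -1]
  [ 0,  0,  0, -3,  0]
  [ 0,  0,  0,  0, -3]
x^3 + 9*x^2 + 27*x + 27

The characteristic polynomial is χ_A(x) = (x + 3)^5, so the eigenvalues are known. The minimal polynomial is
  m_A(x) = Π_λ (x − λ)^{k_λ}
where k_λ is the size of the *largest* Jordan block for λ (equivalently, the smallest k with (A − λI)^k v = 0 for every generalised eigenvector v of λ).

  λ = -3: largest Jordan block has size 3, contributing (x + 3)^3

So m_A(x) = (x + 3)^3 = x^3 + 9*x^2 + 27*x + 27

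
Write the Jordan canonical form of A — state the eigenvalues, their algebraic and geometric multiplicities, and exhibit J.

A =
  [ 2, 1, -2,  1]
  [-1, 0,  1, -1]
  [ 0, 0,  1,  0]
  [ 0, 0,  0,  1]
J_3(1) ⊕ J_1(1)

The characteristic polynomial is
  det(x·I − A) = x^4 - 4*x^3 + 6*x^2 - 4*x + 1 = (x - 1)^4

Eigenvalues and multiplicities (the geometric multiplicity of λ is n − rank(A − λI), which equals the number of Jordan blocks for λ):
  λ = 1: algebraic multiplicity = 4, geometric multiplicity = 2

Determining the block sizes for each eigenvalue:
  λ = 1: with am = 4 and gm = 2, the partition is not yet determined (e.g. several partitions of 4 into 2 parts exist). Let N = A − (1)·I. Computing rank(N^1) = 2, rank(N^2) = 1, rank(N^3) = 0; the number of blocks of size ≥ j is rank(N^{j−1}) − rank(N^j), giving [2, 1, 1]. So we have 1 block(s) of size 3, 1 block(s) of size 1 → block sizes [3, 1]

Assembling the blocks gives a Jordan form
J =
  [1, 1, 0, 0]
  [0, 1, 1, 0]
  [0, 0, 1, 0]
  [0, 0, 0, 1]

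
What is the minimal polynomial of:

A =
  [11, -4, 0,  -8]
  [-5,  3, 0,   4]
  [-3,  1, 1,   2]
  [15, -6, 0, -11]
x^3 - 3*x^2 + 3*x - 1

The characteristic polynomial is χ_A(x) = (x - 1)^4, so the eigenvalues are known. The minimal polynomial is
  m_A(x) = Π_λ (x − λ)^{k_λ}
where k_λ is the size of the *largest* Jordan block for λ (equivalently, the smallest k with (A − λI)^k v = 0 for every generalised eigenvector v of λ).

  λ = 1: largest Jordan block has size 3, contributing (x − 1)^3

So m_A(x) = (x - 1)^3 = x^3 - 3*x^2 + 3*x - 1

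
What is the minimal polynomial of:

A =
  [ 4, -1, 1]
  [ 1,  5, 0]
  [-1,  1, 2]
x^3 - 11*x^2 + 40*x - 48

The characteristic polynomial is χ_A(x) = (x - 4)^2*(x - 3), so the eigenvalues are known. The minimal polynomial is
  m_A(x) = Π_λ (x − λ)^{k_λ}
where k_λ is the size of the *largest* Jordan block for λ (equivalently, the smallest k with (A − λI)^k v = 0 for every generalised eigenvector v of λ).

  λ = 3: largest Jordan block has size 1, contributing (x − 3)
  λ = 4: largest Jordan block has size 2, contributing (x − 4)^2

So m_A(x) = (x - 4)^2*(x - 3) = x^3 - 11*x^2 + 40*x - 48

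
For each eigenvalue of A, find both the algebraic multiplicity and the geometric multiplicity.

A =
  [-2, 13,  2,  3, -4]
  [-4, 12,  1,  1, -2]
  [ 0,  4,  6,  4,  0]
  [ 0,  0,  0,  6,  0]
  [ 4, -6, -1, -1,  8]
λ = 6: alg = 5, geom = 3

Step 1 — factor the characteristic polynomial to read off the algebraic multiplicities:
  χ_A(x) = (x - 6)^5

Step 2 — compute geometric multiplicities via the rank-nullity identity g(λ) = n − rank(A − λI):
  rank(A − (6)·I) = 2, so dim ker(A − (6)·I) = n − 2 = 3

Summary:
  λ = 6: algebraic multiplicity = 5, geometric multiplicity = 3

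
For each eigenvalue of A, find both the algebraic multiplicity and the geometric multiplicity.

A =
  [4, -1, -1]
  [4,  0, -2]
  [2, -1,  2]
λ = 2: alg = 3, geom = 1

Step 1 — factor the characteristic polynomial to read off the algebraic multiplicities:
  χ_A(x) = (x - 2)^3

Step 2 — compute geometric multiplicities via the rank-nullity identity g(λ) = n − rank(A − λI):
  rank(A − (2)·I) = 2, so dim ker(A − (2)·I) = n − 2 = 1

Summary:
  λ = 2: algebraic multiplicity = 3, geometric multiplicity = 1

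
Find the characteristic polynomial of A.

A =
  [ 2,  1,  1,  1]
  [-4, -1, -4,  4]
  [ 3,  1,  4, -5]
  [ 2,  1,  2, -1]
x^4 - 4*x^3 + 6*x^2 - 4*x + 1

Expanding det(x·I − A) (e.g. by cofactor expansion or by noting that A is similar to its Jordan form J, which has the same characteristic polynomial as A) gives
  χ_A(x) = x^4 - 4*x^3 + 6*x^2 - 4*x + 1
which factors as (x - 1)^4. The eigenvalues (with algebraic multiplicities) are λ = 1 with multiplicity 4.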